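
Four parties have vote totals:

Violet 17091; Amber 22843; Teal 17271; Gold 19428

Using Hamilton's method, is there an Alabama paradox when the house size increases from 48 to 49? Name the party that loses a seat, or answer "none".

none

At 48 seats: Violet 11, Amber 14, Teal 11, Gold 12.
At 49 seats: Violet 11, Amber 15, Teal 11, Gold 12.
No party's allocation decreased.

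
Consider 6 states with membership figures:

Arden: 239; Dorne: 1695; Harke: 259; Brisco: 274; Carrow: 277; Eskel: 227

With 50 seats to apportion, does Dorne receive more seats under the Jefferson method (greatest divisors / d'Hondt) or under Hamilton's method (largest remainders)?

Jefferson: Arden 4, Dorne 30, Harke 4, Brisco 4, Carrow 4, Eskel 4.
Hamilton: Arden 4, Dorne 28, Harke 4, Brisco 5, Carrow 5, Eskel 4.
Dorne gets 30 under Jefferson and 28 under Hamilton.

Jefferson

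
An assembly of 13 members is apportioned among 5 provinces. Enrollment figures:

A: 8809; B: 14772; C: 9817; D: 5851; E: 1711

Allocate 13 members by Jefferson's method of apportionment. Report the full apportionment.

A 3, B 5, C 3, D 2, E 0

Standard divisor 40960/13 ≈ 3150.769; standard quotas: A 2.796, B 4.688, C 3.116, D 1.857, E 0.543.
Rounding down gives 2, 4, 3, 1, 0 = 10 seats, so the divisor must be adjusted.
With modified divisor 2700: modified quotas A 3.263, B 5.471, C 3.636, D 2.167, E 0.634.
Rounding down: A 3, B 5, C 3, D 2, E 0 (total 13).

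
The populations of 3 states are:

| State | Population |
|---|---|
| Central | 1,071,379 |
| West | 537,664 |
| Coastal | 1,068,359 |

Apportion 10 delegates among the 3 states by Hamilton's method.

Central 4; West 2; Coastal 4

The standard divisor is 2677402/10 ≈ 267740.2.
Standard quotas: Central 4.0016, West 2.0082, Coastal 3.9903.
Lower quotas: Central 4, West 2, Coastal 3 (sum 9, leaving 1 seat).
Remainders in descending order: Coastal 0.9903, West 0.0082, Central 0.0016.
Largest remainder: Coastal receives the extra seat.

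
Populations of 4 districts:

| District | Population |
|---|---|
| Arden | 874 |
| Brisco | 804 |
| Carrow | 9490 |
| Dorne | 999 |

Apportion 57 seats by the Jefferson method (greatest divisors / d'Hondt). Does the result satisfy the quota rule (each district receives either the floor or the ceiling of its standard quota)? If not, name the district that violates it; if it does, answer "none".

Carrow

Standard quotas: Arden 4.095, Brisco 3.767, Carrow 44.459, Dorne 4.680.
Jefferson allocation: Arden 4, Brisco 3, Carrow 46, Dorne 4.
Carrow has quota 44.459 (lower 44, upper 45) but receives 46 — outside the quota interval.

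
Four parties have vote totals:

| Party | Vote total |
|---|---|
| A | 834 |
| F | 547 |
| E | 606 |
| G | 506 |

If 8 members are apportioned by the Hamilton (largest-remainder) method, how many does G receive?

1

The standard divisor is 2493/8 ≈ 311.625.
Standard quotas: A 2.676, F 1.755, E 1.945, G 1.624.
Lower quotas: A 2, F 1, E 1, G 1 (sum 5, leaving 3 seats).
Remainders in descending order: E 0.945, F 0.755, A 0.676, G 0.624.
The surplus seats go to E, F, A.
G receives 1.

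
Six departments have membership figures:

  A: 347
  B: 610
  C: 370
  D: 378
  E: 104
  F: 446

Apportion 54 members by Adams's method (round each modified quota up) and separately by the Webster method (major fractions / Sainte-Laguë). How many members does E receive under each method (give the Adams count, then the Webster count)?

3 and 2

Adams: A 8, B 14, C 9, D 9, E 3, F 11.
Webster: A 8, B 15, C 9, D 9, E 2, F 11.
E gets 3 under Adams and 2 under Webster.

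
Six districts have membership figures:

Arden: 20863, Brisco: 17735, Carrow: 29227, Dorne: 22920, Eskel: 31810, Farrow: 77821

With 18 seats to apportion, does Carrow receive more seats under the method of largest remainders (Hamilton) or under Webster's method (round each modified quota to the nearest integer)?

Hamilton: Arden 2, Brisco 1, Carrow 3, Dorne 2, Eskel 3, Farrow 7.
Webster: Arden 2, Brisco 2, Carrow 2, Dorne 2, Eskel 3, Farrow 7.
Carrow gets 3 under Hamilton and 2 under Webster.

Hamilton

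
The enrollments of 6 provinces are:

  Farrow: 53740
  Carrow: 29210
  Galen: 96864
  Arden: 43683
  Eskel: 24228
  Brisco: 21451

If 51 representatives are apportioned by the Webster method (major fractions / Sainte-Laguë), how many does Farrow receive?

Standard divisor 269176/51 ≈ 5277.961; standard quotas: Farrow 10.182, Carrow 5.534, Galen 18.353, Arden 8.276, Eskel 4.590, Brisco 4.064.
Rounding to the nearest integer gives Farrow 10, Carrow 6, Galen 18, Arden 8, Eskel 5, Brisco 4 — total 51, matching the house size, so no adjustment is needed.
Farrow receives 10.

10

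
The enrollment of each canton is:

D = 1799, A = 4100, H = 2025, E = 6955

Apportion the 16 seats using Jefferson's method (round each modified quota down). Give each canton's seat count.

D 2; A 4; H 2; E 8

Standard divisor 14879/16 ≈ 929.938; standard quotas: D 1.935, A 4.409, H 2.178, E 7.479.
Rounding down gives 1, 4, 2, 7 = 14 seats, so the divisor must be adjusted.
With modified divisor 840: modified quotas D 2.142, A 4.881, H 2.411, E 8.280.
Rounding down: D 2, A 4, H 2, E 8 (total 16).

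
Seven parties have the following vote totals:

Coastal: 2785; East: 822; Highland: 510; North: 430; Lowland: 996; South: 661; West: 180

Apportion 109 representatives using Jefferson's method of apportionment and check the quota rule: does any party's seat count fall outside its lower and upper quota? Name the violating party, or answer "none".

Coastal

Standard quotas: Coastal 47.551, East 14.035, Highland 8.708, North 7.342, Lowland 17.006, South 11.286, West 3.073.
Jefferson allocation: Coastal 49, East 14, Highland 8, North 7, Lowland 17, South 11, West 3.
Coastal has quota 47.551 (lower 47, upper 48) but receives 49 — outside the quota interval.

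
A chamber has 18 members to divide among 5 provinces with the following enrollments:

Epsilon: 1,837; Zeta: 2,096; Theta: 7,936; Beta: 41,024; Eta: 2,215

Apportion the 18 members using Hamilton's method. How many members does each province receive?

Epsilon 1; Zeta 1; Theta 2; Beta 13; Eta 1

Total 55108; standard divisor 55108/18 ≈ 3061.556.
Standard quotas: Epsilon 0.6000, Zeta 0.6846, Theta 2.5921, Beta 13.3997, Eta 0.7235.
Lower quotas: Epsilon 0, Zeta 0, Theta 2, Beta 13, Eta 0 (sum 15, leaving 3 seats).
Remainders in descending order: Eta 0.7235, Zeta 0.6846, Epsilon 0.6000, Theta 0.5921, Beta 0.3997.
The surplus seats go to Eta, Zeta, Epsilon.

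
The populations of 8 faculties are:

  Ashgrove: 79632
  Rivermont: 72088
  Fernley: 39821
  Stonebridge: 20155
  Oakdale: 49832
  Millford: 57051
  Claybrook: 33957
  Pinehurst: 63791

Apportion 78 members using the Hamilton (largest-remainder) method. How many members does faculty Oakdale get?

Standard divisor: 416327 ÷ 78 ≈ 5337.526.
Standard quotas: Ashgrove 14.9193, Rivermont 13.5059, Fernley 7.4606, Stonebridge 3.7761, Oakdale 9.3362, Millford 10.6887, Claybrook 6.3619, Pinehurst 11.9514.
Lower quotas: Ashgrove 14, Rivermont 13, Fernley 7, Stonebridge 3, Oakdale 9, Millford 10, Claybrook 6, Pinehurst 11 (sum 73, leaving 5 seats).
Remainders in descending order: Pinehurst 0.9514, Ashgrove 0.9193, Stonebridge 0.7761, Millford 0.6887, Rivermont 0.5059, Fernley 0.4606, Claybrook 0.3619, Oakdale 0.3362.
Largest remainders: Pinehurst, Ashgrove, Stonebridge, Millford, Rivermont receive the extra seats.
Oakdale receives 9.

9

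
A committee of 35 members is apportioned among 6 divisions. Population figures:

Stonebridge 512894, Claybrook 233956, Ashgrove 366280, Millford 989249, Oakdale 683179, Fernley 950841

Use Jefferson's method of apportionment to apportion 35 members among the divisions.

Standard divisor 3736399/35 ≈ 106754.257; standard quotas: Stonebridge 4.804, Claybrook 2.192, Ashgrove 3.431, Millford 9.267, Oakdale 6.400, Fernley 8.907.
Rounding down gives 4, 2, 3, 9, 6, 8 = 32 seats, so the divisor must be adjusted.
With modified divisor 98300: modified quotas Stonebridge 5.218, Claybrook 2.380, Ashgrove 3.726, Millford 10.064, Oakdale 6.950, Fernley 9.673.
Rounding down: Stonebridge 5, Claybrook 2, Ashgrove 3, Millford 10, Oakdale 6, Fernley 9 (total 35).

Stonebridge: 5, Claybrook: 2, Ashgrove: 3, Millford: 10, Oakdale: 6, Fernley: 9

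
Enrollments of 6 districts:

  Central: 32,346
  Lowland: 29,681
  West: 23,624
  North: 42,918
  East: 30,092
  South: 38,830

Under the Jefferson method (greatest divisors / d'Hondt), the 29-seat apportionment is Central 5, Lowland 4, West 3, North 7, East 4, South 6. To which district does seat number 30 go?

East

Priority for the next seat is population ÷ (current seats + 1).
Priorities: Central 5391.000, Lowland 5936.200, West 5906.000, North 5364.750, East 6018.400, South 5547.143.
Highest priority: East.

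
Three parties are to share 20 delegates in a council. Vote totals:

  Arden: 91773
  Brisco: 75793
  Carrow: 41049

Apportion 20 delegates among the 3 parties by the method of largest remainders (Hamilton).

Arden 9; Brisco 7; Carrow 4

The standard divisor is 208615/20 ≈ 10430.75.
Standard quotas: Arden 8.7983, Brisco 7.2663, Carrow 3.9354.
Lower quotas: Arden 8, Brisco 7, Carrow 3 (sum 18, leaving 2 seats).
Remainders in descending order: Carrow 0.9354, Arden 0.7983, Brisco 0.2663.
The surplus seats go to Carrow, Arden.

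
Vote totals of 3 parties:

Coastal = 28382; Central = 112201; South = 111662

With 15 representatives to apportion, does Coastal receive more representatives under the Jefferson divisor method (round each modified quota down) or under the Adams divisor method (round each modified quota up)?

Jefferson: Coastal 1, Central 7, South 7.
Adams: Coastal 2, Central 7, South 6.
Coastal gets 1 under Jefferson and 2 under Adams.

Adams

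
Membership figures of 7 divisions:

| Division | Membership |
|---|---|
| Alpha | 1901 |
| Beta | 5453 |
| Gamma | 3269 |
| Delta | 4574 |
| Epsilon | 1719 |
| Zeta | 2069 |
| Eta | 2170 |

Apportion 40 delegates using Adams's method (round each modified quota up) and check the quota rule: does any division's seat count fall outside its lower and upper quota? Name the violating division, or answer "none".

Standard quotas: Alpha 3.594, Beta 10.311, Gamma 6.181, Delta 8.649, Epsilon 3.250, Zeta 3.912, Eta 4.103.
Adams allocation: Alpha 4, Beta 10, Gamma 6, Delta 8, Epsilon 4, Zeta 4, Eta 4.
Every allocation lies between the lower and upper quota.

none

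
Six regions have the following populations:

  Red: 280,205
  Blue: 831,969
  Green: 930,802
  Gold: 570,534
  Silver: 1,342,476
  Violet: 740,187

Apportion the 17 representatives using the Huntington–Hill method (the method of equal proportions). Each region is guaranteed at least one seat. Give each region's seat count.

Red=1, Blue=3, Green=3, Gold=2, Silver=5, Violet=3

With divisor 284443: modified quotas Red 0.985, Blue 2.925, Green 3.272, Gold 2.006, Silver 4.720, Violet 2.602.
Geometric-mean thresholds: Red (min 1), Blue √(2·3)=2.449, Green √(3·4)=3.464, Gold √(2·3)=2.449, Silver √(4·5)=4.472, Violet √(2·3)=2.449.
Each quota rounded against its threshold gives Red 1, Blue 3, Green 3, Gold 2, Silver 5, Violet 3 (total 17).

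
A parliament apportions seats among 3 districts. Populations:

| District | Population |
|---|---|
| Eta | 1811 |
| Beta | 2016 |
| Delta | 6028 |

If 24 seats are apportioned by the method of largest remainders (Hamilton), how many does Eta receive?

Standard divisor: 9855 ÷ 24 ≈ 410.625.
Standard quotas: Eta 4.4104, Beta 4.9096, Delta 14.6801.
Lower quotas: Eta 4, Beta 4, Delta 14 (sum 22, leaving 2 seats).
Remainders in descending order: Beta 0.9096, Delta 0.6801, Eta 0.4104.
Largest remainders: Beta, Delta receive the extra seats.
Eta receives 4.

4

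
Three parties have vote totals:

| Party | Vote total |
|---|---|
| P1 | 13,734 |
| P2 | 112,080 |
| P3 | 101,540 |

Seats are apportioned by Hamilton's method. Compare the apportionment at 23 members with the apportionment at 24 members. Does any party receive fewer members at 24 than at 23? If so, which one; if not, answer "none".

At 23 seats: P1 2, P2 11, P3 10.
At 24 seats: P1 1, P2 12, P3 11.
P1 drops from 2 to 1.

P1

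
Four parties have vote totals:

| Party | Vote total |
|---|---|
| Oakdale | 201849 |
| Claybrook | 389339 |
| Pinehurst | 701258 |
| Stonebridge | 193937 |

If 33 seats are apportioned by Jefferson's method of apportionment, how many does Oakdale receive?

Standard divisor 1486383/33 ≈ 45041.909; standard quotas: Oakdale 4.481, Claybrook 8.644, Pinehurst 15.569, Stonebridge 4.306.
Rounding down gives 4, 8, 15, 4 = 31 seats, so the divisor must be adjusted.
With modified divisor 42300: modified quotas Oakdale 4.772, Claybrook 9.204, Pinehurst 16.578, Stonebridge 4.585.
Rounding down: Oakdale 4, Claybrook 9, Pinehurst 16, Stonebridge 4 (total 33).
Oakdale receives 4.

4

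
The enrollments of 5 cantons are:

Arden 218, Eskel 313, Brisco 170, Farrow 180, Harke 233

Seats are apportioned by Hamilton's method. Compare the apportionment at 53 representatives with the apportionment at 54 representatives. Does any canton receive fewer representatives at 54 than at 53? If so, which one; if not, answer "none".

At 53 seats: Arden 10, Eskel 15, Brisco 8, Farrow 9, Harke 11.
At 54 seats: Arden 11, Eskel 15, Brisco 8, Farrow 9, Harke 11.
No canton's allocation decreased.

none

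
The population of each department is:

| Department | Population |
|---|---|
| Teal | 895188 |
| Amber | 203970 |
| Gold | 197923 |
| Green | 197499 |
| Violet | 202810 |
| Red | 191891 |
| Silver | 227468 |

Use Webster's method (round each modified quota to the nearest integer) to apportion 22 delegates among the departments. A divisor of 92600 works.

With modified divisor 92600: modified quotas Teal 9.667, Amber 2.203, Gold 2.137, Green 2.133, Violet 2.190, Red 2.072, Silver 2.456.
Rounding to the nearest integer: Teal 10, Amber 2, Gold 2, Green 2, Violet 2, Red 2, Silver 2 (total 22).

Teal 10, Amber 2, Gold 2, Green 2, Violet 2, Red 2, Silver 2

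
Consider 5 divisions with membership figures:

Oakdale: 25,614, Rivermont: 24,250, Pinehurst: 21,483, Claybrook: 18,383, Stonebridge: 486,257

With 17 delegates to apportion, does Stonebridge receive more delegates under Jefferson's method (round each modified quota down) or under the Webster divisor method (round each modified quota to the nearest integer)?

Jefferson: Oakdale 0, Rivermont 0, Pinehurst 0, Claybrook 0, Stonebridge 17.
Webster: Oakdale 1, Rivermont 1, Pinehurst 1, Claybrook 1, Stonebridge 13.
Stonebridge gets 17 under Jefferson and 13 under Webster.

Jefferson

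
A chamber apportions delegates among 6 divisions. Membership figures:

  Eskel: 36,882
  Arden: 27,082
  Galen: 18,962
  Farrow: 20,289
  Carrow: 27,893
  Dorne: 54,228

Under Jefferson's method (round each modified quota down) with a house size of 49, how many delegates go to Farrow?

5

Standard divisor 185336/49 ≈ 3782.367; standard quotas: Eskel 9.751, Arden 7.160, Galen 5.013, Farrow 5.364, Carrow 7.374, Dorne 14.337.
Rounding down gives 9, 7, 5, 5, 7, 14 = 47 seats, so the divisor must be adjusted.
With modified divisor 3600: modified quotas Eskel 10.245, Arden 7.523, Galen 5.267, Farrow 5.636, Carrow 7.748, Dorne 15.063.
Rounding down: Eskel 10, Arden 7, Galen 5, Farrow 5, Carrow 7, Dorne 15 (total 49).
Farrow receives 5.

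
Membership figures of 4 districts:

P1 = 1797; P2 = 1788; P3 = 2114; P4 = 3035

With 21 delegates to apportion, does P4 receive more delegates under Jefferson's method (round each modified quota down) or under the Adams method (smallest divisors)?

Jefferson

Jefferson: P1 4, P2 4, P3 5, P4 8.
Adams: P1 5, P2 4, P3 5, P4 7.
P4 gets 8 under Jefferson and 7 under Adams.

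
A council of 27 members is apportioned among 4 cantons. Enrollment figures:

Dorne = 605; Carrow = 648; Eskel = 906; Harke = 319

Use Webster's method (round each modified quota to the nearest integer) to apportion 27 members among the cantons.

Dorne: 7, Carrow: 7, Eskel: 10, Harke: 3

Standard divisor 2478/27 ≈ 91.778; standard quotas: Dorne 6.592, Carrow 7.061, Eskel 9.872, Harke 3.476.
Rounding to the nearest integer gives Dorne 7, Carrow 7, Eskel 10, Harke 3 — total 27, matching the house size, so no adjustment is needed.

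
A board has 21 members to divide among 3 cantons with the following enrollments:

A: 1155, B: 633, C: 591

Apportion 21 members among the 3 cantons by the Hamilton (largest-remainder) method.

Total 2379; standard divisor 2379/21 ≈ 113.286.
Standard quotas: A 10.195, B 5.588, C 5.217.
Lower quotas: A 10, B 5, C 5 (sum 20, leaving 1 seat).
Remainders in descending order: B 0.588, C 0.217, A 0.195.
The surplus seat goes to B.

A 10, B 6, C 5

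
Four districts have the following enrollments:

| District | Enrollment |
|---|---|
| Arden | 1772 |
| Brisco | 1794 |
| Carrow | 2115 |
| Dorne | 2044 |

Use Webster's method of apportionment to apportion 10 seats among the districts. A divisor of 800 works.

With modified divisor 800: modified quotas Arden 2.215, Brisco 2.243, Carrow 2.644, Dorne 2.555.
Rounding to the nearest integer: Arden 2, Brisco 2, Carrow 3, Dorne 3 (total 10).

Arden: 2; Brisco: 2; Carrow: 3; Dorne: 3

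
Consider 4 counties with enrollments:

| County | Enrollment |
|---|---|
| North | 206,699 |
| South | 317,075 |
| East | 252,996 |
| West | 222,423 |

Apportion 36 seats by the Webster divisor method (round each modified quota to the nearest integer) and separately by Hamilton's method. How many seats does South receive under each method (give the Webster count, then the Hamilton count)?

Webster: North 7, South 12, East 9, West 8.
Hamilton: North 8, South 11, East 9, West 8.
South gets 12 under Webster and 11 under Hamilton.

12 and 11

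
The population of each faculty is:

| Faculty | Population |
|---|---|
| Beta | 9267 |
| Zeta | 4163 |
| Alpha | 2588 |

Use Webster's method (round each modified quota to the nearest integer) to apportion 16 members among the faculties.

Standard divisor 16018/16 ≈ 1001.125; standard quotas: Beta 9.257, Zeta 4.158, Alpha 2.585.
Rounding to the nearest integer gives Beta 9, Zeta 4, Alpha 3 — total 16, matching the house size, so no adjustment is needed.

Beta: 9, Zeta: 4, Alpha: 3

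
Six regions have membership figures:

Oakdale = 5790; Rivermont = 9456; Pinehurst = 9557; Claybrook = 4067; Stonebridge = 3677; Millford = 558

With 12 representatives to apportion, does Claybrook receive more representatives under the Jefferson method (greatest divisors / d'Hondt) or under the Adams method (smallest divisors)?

Jefferson: Oakdale 2, Rivermont 4, Pinehurst 4, Claybrook 1, Stonebridge 1, Millford 0.
Adams: Oakdale 2, Rivermont 3, Pinehurst 3, Claybrook 2, Stonebridge 1, Millford 1.
Claybrook gets 1 under Jefferson and 2 under Adams.

Adams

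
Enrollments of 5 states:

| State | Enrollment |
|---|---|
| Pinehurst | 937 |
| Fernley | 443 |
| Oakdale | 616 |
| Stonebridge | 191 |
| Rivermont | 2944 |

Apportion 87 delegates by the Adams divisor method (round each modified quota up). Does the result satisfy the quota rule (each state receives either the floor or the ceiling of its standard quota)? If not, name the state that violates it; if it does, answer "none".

Standard quotas: Pinehurst 15.888, Fernley 7.511, Oakdale 10.445, Stonebridge 3.239, Rivermont 49.918.
Adams allocation: Pinehurst 16, Fernley 8, Oakdale 11, Stonebridge 4, Rivermont 48.
Rivermont has quota 49.918 (lower 49, upper 50) but receives 48 — outside the quota interval.

Rivermont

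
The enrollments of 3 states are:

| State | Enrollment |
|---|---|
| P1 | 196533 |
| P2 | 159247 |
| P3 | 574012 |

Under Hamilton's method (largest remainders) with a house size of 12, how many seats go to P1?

3

Standard divisor: 929792 ÷ 12 ≈ 77482.667.
Standard quotas: P1 2.5365, P2 2.0553, P3 7.4083.
Lower quotas: P1 2, P2 2, P3 7 (sum 11, leaving 1 seat).
Remainders in descending order: P1 0.5365, P3 0.4083, P2 0.0553.
The surplus seat goes to P1.
P1 receives 3.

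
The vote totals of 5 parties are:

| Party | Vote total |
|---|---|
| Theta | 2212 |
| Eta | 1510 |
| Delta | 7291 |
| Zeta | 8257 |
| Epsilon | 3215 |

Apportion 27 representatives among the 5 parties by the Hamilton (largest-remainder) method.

Theta 2; Eta 2; Delta 9; Zeta 10; Epsilon 4

Total 22485; standard divisor 22485/27 ≈ 832.778.
Standard quotas: Theta 2.6562, Eta 1.8132, Delta 8.7550, Zeta 9.9150, Epsilon 3.8606.
Lower quotas: Theta 2, Eta 1, Delta 8, Zeta 9, Epsilon 3 (sum 23, leaving 4 seats).
Remainders in descending order: Zeta 0.9150, Epsilon 0.8606, Eta 0.8132, Delta 0.7550, Theta 0.6562.
Largest remainders: Zeta, Epsilon, Eta, Delta receive the extra seats.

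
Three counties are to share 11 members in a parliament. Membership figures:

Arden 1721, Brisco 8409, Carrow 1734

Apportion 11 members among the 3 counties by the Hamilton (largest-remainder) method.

Standard divisor: 11864 ÷ 11 ≈ 1078.545.
Standard quotas: Arden 1.5957, Brisco 7.7966, Carrow 1.6077.
Lower quotas: Arden 1, Brisco 7, Carrow 1 (sum 9, leaving 2 seats).
Remainders in descending order: Brisco 0.7966, Carrow 0.6077, Arden 0.5957.
The surplus seats go to Brisco, Carrow.

Arden: 1, Brisco: 8, Carrow: 2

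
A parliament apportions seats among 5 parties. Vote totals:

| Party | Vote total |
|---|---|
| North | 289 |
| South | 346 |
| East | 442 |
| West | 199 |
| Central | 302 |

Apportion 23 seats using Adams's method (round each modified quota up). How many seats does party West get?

3

Standard divisor 1578/23 ≈ 68.609; standard quotas: North 4.212, South 5.043, East 6.442, West 2.901, Central 4.402.
Rounding up gives 5, 6, 7, 3, 5 = 26 seats, so the divisor must be adjusted.
With modified divisor 75: modified quotas North 3.853, South 4.613, East 5.893, West 2.653, Central 4.027.
Rounding up: North 4, South 5, East 6, West 3, Central 5 (total 23).
West receives 3.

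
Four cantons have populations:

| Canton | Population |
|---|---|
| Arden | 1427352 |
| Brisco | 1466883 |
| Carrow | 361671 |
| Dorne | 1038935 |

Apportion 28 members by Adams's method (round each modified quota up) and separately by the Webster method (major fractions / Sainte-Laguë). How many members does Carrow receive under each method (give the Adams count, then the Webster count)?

Adams: Arden 9, Brisco 9, Carrow 3, Dorne 7.
Webster: Arden 9, Brisco 10, Carrow 2, Dorne 7.
Carrow gets 3 under Adams and 2 under Webster.

3 and 2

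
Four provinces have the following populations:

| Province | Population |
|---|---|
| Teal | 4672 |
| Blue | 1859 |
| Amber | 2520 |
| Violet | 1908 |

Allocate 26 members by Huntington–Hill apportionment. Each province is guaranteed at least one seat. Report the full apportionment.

Teal 11; Blue 4; Amber 6; Violet 5

With divisor 421: modified quotas Teal 11.097, Blue 4.416, Amber 5.986, Violet 4.532.
Geometric-mean thresholds: Teal √(11·12)=11.489, Blue √(4·5)=4.472, Amber √(5·6)=5.477, Violet √(4·5)=4.472.
Each quota rounded against its threshold gives Teal 11, Blue 4, Amber 6, Violet 5 (total 26).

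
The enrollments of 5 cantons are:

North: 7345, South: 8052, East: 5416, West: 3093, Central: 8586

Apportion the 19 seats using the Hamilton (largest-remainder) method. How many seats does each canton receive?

North 4; South 5; East 3; West 2; Central 5

Standard divisor: 32492 ÷ 19 ≈ 1710.105.
Standard quotas: North 4.2951, South 4.7085, East 3.1671, West 1.8087, Central 5.0207.
Lower quotas: North 4, South 4, East 3, West 1, Central 5 (sum 17, leaving 2 seats).
Remainders in descending order: West 0.8087, South 0.7085, North 0.2951, East 0.1671, Central 0.0207.
Largest remainders: West, South receive the extra seats.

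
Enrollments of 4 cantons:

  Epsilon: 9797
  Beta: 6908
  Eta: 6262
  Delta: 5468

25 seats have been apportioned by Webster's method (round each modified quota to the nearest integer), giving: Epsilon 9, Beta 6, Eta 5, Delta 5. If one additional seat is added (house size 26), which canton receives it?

Eta

Priority for the next seat is population ÷ (current seats + 0.5).
Priorities: Epsilon 1031.263, Beta 1062.769, Eta 1138.545, Delta 994.182.
Highest priority: Eta.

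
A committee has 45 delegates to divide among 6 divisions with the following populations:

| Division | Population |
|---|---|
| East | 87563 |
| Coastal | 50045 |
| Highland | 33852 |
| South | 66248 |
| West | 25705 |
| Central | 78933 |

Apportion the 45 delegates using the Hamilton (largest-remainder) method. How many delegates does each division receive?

East 12; Coastal 7; Highland 4; South 9; West 3; Central 10

Total 342346; standard divisor 342346/45 ≈ 7607.689.
Standard quotas: East 11.5098, Coastal 6.5782, Highland 4.4497, South 8.7080, West 3.3788, Central 10.3754.
Lower quotas: East 11, Coastal 6, Highland 4, South 8, West 3, Central 10 (sum 42, leaving 3 seats).
Remainders in descending order: South 0.7080, Coastal 0.5782, East 0.5098, Highland 0.4497, West 0.3788, Central 0.3754.
Largest remainders: South, Coastal, East receive the extra seats.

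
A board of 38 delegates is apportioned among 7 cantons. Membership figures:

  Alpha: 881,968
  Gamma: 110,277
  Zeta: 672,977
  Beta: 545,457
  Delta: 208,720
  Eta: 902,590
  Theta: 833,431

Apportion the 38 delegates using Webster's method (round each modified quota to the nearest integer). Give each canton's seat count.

Standard divisor 4155420/38 ≈ 109353.158; standard quotas: Alpha 8.065, Gamma 1.008, Zeta 6.154, Beta 4.988, Delta 1.909, Eta 8.254, Theta 7.621.
Rounding to the nearest integer gives Alpha 8, Gamma 1, Zeta 6, Beta 5, Delta 2, Eta 8, Theta 8 — total 38, matching the house size, so no adjustment is needed.

Alpha 8, Gamma 1, Zeta 6, Beta 5, Delta 2, Eta 8, Theta 8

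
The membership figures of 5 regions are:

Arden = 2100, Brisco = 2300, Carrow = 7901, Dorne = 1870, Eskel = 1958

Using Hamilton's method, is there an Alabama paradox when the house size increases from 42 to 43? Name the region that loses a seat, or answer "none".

At 42 seats: Arden 5, Brisco 6, Carrow 21, Dorne 5, Eskel 5.
At 43 seats: Arden 6, Brisco 6, Carrow 21, Dorne 5, Eskel 5.
No region's allocation decreased.

none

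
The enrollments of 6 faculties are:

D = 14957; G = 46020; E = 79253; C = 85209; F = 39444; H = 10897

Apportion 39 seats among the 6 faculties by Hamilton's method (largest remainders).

Standard divisor: 275780 ÷ 39 ≈ 7071.282.
Standard quotas: D 2.1152, G 6.5080, E 11.2077, C 12.0500, F 5.5781, H 1.5410.
Lower quotas: D 2, G 6, E 11, C 12, F 5, H 1 (sum 37, leaving 2 seats).
Remainders in descending order: F 0.5781, H 0.5410, G 0.5080, E 0.2077, D 0.1152, C 0.0500.
Largest remainders: F, H receive the extra seats.

D 2; G 6; E 11; C 12; F 6; H 2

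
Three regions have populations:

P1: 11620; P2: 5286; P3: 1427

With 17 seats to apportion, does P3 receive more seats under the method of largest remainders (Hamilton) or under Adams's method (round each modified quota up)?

Hamilton: P1 11, P2 5, P3 1.
Adams: P1 10, P2 5, P3 2.
P3 gets 1 under Hamilton and 2 under Adams.

Adams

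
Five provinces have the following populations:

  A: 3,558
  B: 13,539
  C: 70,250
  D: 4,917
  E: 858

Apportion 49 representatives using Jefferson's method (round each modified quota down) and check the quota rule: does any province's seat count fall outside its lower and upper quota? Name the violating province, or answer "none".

Standard quotas: A 1.872, B 7.124, C 36.965, D 2.587, E 0.451.
Jefferson allocation: A 1, B 7, C 39, D 2, E 0.
C has quota 36.965 (lower 36, upper 37) but receives 39 — outside the quota interval.

C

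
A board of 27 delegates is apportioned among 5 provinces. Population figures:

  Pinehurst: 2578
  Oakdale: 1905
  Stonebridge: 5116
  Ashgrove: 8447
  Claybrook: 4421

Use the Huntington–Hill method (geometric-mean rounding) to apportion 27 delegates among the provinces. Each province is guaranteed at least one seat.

With divisor 806: modified quotas Pinehurst 3.199, Oakdale 2.364, Stonebridge 6.347, Ashgrove 10.480, Claybrook 5.485.
Geometric-mean thresholds: Pinehurst √(3·4)=3.464, Oakdale √(2·3)=2.449, Stonebridge √(6·7)=6.481, Ashgrove √(10·11)=10.488, Claybrook √(5·6)=5.477.
Each quota rounded against its threshold gives Pinehurst 3, Oakdale 2, Stonebridge 6, Ashgrove 10, Claybrook 6 (total 27).

Pinehurst 3; Oakdale 2; Stonebridge 6; Ashgrove 10; Claybrook 6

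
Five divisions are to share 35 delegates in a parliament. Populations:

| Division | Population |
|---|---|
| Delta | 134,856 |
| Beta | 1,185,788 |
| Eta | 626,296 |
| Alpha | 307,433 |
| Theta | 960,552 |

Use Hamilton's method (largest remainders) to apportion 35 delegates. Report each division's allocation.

Standard divisor: 3214925 ÷ 35 = 91855.
Standard quotas: Delta 1.4681, Beta 12.9093, Eta 6.8183, Alpha 3.3469, Theta 10.4573.
Lower quotas: Delta 1, Beta 12, Eta 6, Alpha 3, Theta 10 (sum 32, leaving 3 seats).
Remainders in descending order: Beta 0.9093, Eta 0.8183, Delta 0.4681, Theta 0.4573, Alpha 0.3469.
The surplus seats go to Beta, Eta, Delta.

Delta=2; Beta=13; Eta=7; Alpha=3; Theta=10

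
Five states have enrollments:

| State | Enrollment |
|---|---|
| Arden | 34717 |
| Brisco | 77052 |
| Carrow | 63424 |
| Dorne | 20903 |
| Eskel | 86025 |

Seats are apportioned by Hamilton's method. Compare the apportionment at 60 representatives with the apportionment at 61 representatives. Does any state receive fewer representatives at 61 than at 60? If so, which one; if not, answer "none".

At 60 seats: Arden 7, Brisco 16, Carrow 14, Dorne 5, Eskel 18.
At 61 seats: Arden 7, Brisco 17, Carrow 14, Dorne 4, Eskel 19.
Dorne drops from 5 to 4.

Dorne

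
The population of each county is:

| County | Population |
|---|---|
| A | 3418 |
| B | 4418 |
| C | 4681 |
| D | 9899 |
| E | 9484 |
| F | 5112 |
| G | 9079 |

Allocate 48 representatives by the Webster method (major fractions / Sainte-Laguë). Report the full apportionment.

Standard divisor 46091/48 ≈ 960.229; standard quotas: A 3.560, B 4.601, C 4.875, D 10.309, E 9.877, F 5.324, G 9.455.
Rounding to the nearest integer gives A 4, B 5, C 5, D 10, E 10, F 5, G 9 — total 48, matching the house size, so no adjustment is needed.

A 4, B 5, C 5, D 10, E 10, F 5, G 9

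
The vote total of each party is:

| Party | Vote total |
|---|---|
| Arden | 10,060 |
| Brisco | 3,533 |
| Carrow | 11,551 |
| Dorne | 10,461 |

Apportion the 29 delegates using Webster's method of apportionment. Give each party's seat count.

Standard divisor 35605/29 ≈ 1227.759; standard quotas: Arden 8.194, Brisco 2.878, Carrow 9.408, Dorne 8.520.
Rounding to the nearest integer gives Arden 8, Brisco 3, Carrow 9, Dorne 9 — total 29, matching the house size, so no adjustment is needed.

Arden: 8, Brisco: 3, Carrow: 9, Dorne: 9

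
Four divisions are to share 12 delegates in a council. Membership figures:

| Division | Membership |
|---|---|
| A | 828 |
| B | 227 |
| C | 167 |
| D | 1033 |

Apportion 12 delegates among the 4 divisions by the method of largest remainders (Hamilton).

The standard divisor is 2255/12 ≈ 187.917.
Standard quotas: A 4.406, B 1.208, C 0.889, D 5.497.
Lower quotas: A 4, B 1, C 0, D 5 (sum 10, leaving 2 seats).
Remainders in descending order: C 0.889, D 0.497, A 0.406, B 0.208.
Largest remainders: C, D receive the extra seats.

A 4; B 1; C 1; D 6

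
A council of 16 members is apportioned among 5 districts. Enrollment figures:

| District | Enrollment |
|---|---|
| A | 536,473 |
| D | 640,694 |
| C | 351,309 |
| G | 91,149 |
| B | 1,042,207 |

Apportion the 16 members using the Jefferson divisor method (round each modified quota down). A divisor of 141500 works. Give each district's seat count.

A=3; D=4; C=2; G=0; B=7

With modified divisor 141500: modified quotas A 3.791, D 4.528, C 2.483, G 0.644, B 7.365.
Rounding down: A 3, D 4, C 2, G 0, B 7 (total 16).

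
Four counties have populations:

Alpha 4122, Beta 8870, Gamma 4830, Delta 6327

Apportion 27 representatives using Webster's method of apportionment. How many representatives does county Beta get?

10

Standard divisor 24149/27 ≈ 894.407; standard quotas: Alpha 4.609, Beta 9.917, Gamma 5.400, Delta 7.074.
Rounding to the nearest integer gives Alpha 5, Beta 10, Gamma 5, Delta 7 — total 27, matching the house size, so no adjustment is needed.
Beta receives 10.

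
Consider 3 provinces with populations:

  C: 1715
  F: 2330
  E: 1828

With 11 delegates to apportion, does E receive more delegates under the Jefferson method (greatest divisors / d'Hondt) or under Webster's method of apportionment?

Jefferson: C 3, F 5, E 3.
Webster: C 3, F 4, E 4.
E gets 3 under Jefferson and 4 under Webster.

Webster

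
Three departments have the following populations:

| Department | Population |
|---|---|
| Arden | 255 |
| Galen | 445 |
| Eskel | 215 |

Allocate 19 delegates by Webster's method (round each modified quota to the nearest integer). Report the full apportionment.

Arden: 5, Galen: 9, Eskel: 5

Standard divisor 915/19 ≈ 48.158; standard quotas: Arden 5.295, Galen 9.240, Eskel 4.464.
Rounding to the nearest integer gives 5, 9, 4 = 18 seats, so the divisor must be adjusted.
With modified divisor 47: modified quotas Arden 5.426, Galen 9.468, Eskel 4.574.
Rounding to the nearest integer: Arden 5, Galen 9, Eskel 5 (total 19).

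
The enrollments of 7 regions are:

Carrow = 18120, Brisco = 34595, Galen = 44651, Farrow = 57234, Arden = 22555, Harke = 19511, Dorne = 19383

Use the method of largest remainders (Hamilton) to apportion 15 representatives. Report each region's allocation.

Carrow 1; Brisco 3; Galen 3; Farrow 4; Arden 2; Harke 1; Dorne 1

The standard divisor is 216049/15 ≈ 14403.267.
Standard quotas: Carrow 1.2580, Brisco 2.4019, Galen 3.1001, Farrow 3.9737, Arden 1.5660, Harke 1.3546, Dorne 1.3457.
Lower quotas: Carrow 1, Brisco 2, Galen 3, Farrow 3, Arden 1, Harke 1, Dorne 1 (sum 12, leaving 3 seats).
Remainders in descending order: Farrow 0.9737, Arden 0.5660, Brisco 0.4019, Harke 0.3546, Dorne 0.3457, Carrow 0.2580, Galen 0.1001.
The surplus seats go to Farrow, Arden, Brisco.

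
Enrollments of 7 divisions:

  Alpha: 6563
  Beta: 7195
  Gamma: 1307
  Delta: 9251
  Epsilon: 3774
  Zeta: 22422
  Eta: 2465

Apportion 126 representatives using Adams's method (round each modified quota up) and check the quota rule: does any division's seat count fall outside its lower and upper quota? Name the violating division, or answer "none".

Standard quotas: Alpha 15.609, Beta 17.113, Gamma 3.109, Delta 22.002, Epsilon 8.976, Zeta 53.328, Eta 5.863.
Adams allocation: Alpha 16, Beta 17, Gamma 4, Delta 22, Epsilon 9, Zeta 52, Eta 6.
Zeta has quota 53.328 (lower 53, upper 54) but receives 52 — outside the quota interval.

Zeta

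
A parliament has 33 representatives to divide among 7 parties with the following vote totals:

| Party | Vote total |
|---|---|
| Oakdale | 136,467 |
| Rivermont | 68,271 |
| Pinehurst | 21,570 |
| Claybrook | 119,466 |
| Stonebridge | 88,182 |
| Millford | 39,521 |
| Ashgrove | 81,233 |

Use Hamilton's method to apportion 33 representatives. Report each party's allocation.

Total 554710; standard divisor 554710/33 ≈ 16809.394.
Standard quotas: Oakdale 8.1185, Rivermont 4.0615, Pinehurst 1.2832, Claybrook 7.1071, Stonebridge 5.2460, Millford 2.3511, Ashgrove 4.8326.
Lower quotas: Oakdale 8, Rivermont 4, Pinehurst 1, Claybrook 7, Stonebridge 5, Millford 2, Ashgrove 4 (sum 31, leaving 2 seats).
Remainders in descending order: Ashgrove 0.8326, Millford 0.3511, Pinehurst 0.2832, Stonebridge 0.2460, Oakdale 0.1185, Claybrook 0.1071, Rivermont 0.0615.
Largest remainders: Ashgrove, Millford receive the extra seats.

Oakdale: 8, Rivermont: 4, Pinehurst: 1, Claybrook: 7, Stonebridge: 5, Millford: 3, Ashgrove: 5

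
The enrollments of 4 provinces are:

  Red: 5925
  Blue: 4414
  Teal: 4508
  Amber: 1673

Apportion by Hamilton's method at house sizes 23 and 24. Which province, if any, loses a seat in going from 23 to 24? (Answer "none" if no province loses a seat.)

At 23 seats: Red 8, Blue 6, Teal 6, Amber 3.
At 24 seats: Red 9, Blue 6, Teal 7, Amber 2.
Amber drops from 3 to 2.

Amber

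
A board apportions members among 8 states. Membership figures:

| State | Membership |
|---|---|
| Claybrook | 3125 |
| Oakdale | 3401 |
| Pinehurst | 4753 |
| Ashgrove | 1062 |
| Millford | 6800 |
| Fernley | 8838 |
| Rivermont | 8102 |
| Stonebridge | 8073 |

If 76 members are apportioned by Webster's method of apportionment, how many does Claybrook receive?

Standard divisor 44154/76 ≈ 580.974; standard quotas: Claybrook 5.379, Oakdale 5.854, Pinehurst 8.181, Ashgrove 1.828, Millford 11.704, Fernley 15.212, Rivermont 13.946, Stonebridge 13.896.
Rounding to the nearest integer gives Claybrook 5, Oakdale 6, Pinehurst 8, Ashgrove 2, Millford 12, Fernley 15, Rivermont 14, Stonebridge 14 — total 76, matching the house size, so no adjustment is needed.
Claybrook receives 5.

5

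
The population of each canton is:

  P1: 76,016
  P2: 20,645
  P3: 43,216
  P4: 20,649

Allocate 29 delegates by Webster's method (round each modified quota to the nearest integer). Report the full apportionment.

P1 13; P2 4; P3 8; P4 4

Standard divisor 160526/29 ≈ 5535.379; standard quotas: P1 13.733, P2 3.730, P3 7.807, P4 3.730.
Rounding to the nearest integer gives 14, 4, 8, 4 = 30 seats, so the divisor must be adjusted.
With modified divisor 5700: modified quotas P1 13.336, P2 3.622, P3 7.582, P4 3.623.
Rounding to the nearest integer: P1 13, P2 4, P3 8, P4 4 (total 29).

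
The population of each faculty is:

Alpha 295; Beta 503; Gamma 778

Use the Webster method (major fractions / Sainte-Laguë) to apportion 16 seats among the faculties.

Standard divisor 1576/16 ≈ 98.5; standard quotas: Alpha 2.995, Beta 5.107, Gamma 7.898.
Rounding to the nearest integer gives Alpha 3, Beta 5, Gamma 8 — total 16, matching the house size, so no adjustment is needed.

Alpha 3, Beta 5, Gamma 8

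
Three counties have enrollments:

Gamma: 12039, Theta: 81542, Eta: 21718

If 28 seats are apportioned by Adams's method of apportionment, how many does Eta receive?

Standard divisor 115299/28 ≈ 4117.821; standard quotas: Gamma 2.924, Theta 19.802, Eta 5.274.
Rounding up gives 3, 20, 6 = 29 seats, so the divisor must be adjusted.
With modified divisor 4300: modified quotas Gamma 2.800, Theta 18.963, Eta 5.051.
Rounding up: Gamma 3, Theta 19, Eta 6 (total 28).
Eta receives 6.

6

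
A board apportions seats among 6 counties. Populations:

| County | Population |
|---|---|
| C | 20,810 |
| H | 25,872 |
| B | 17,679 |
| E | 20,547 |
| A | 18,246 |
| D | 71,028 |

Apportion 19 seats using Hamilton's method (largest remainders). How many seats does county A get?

Total 174182; standard divisor 174182/19 ≈ 9167.474.
Standard quotas: C 2.2700, H 2.8222, B 1.9284, E 2.2413, A 1.9903, D 7.7478.
Lower quotas: C 2, H 2, B 1, E 2, A 1, D 7 (sum 15, leaving 4 seats).
Remainders in descending order: A 0.9903, B 0.9284, H 0.8222, D 0.7478, C 0.2700, E 0.2413.
Largest remainders: A, B, H, D receive the extra seats.
A receives 2.

2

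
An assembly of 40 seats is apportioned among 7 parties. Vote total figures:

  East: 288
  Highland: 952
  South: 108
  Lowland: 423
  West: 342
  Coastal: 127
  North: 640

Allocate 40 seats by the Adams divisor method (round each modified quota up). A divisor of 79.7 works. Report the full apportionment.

With modified divisor 79.7: modified quotas East 3.614, Highland 11.945, South 1.355, Lowland 5.307, West 4.291, Coastal 1.593, North 8.030.
Rounding up: East 4, Highland 12, South 2, Lowland 6, West 5, Coastal 2, North 9 (total 40).

East: 4, Highland: 12, South: 2, Lowland: 6, West: 5, Coastal: 2, North: 9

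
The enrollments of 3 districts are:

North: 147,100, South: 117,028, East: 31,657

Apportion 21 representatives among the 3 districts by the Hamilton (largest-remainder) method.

The standard divisor is 295785/21 = 14085.
Standard quotas: North 10.4437, South 8.3087, East 2.2476.
Lower quotas: North 10, South 8, East 2 (sum 20, leaving 1 seat).
Remainders in descending order: North 0.4437, South 0.3087, East 0.2476.
Largest remainder: North receives the extra seat.

North 11, South 8, East 2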